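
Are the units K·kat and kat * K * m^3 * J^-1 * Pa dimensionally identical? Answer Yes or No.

Yes

Left side:
  kat = s⁻¹·mol.
  Combining: K·kat = K · (s⁻¹·mol) = s⁻¹·K·mol.
Right side:
  kat = s⁻¹·mol.
  J = kg·m²·s⁻².
  So J⁻¹ = kg⁻¹·m⁻²·s².
  Pa = kg·m⁻¹·s⁻².
  Combining: kat·K·m³·J⁻¹·Pa = (s⁻¹·mol) · K · m³ · (kg⁻¹·m⁻²·s²) · (kg·m⁻¹·s⁻²) = s⁻¹·K·mol.
Both reduce to s⁻¹·K·mol.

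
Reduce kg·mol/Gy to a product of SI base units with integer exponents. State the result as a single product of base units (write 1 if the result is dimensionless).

kg·m⁻²·s²·mol

Gy = m²·s⁻².
So Gy⁻¹ = m⁻²·s².
Combining: kg·mol·Gy⁻¹ = kg · mol · (m⁻²·s²) = kg·m⁻²·s²·mol.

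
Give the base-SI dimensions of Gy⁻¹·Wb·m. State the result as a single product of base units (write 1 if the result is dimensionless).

kg·m·A⁻¹

Gy = m²·s⁻².
So Gy⁻¹ = m⁻²·s².
Wb = kg·m²·s⁻²·A⁻¹.
Combining: Gy⁻¹·Wb·m = (m⁻²·s²) · (kg·m²·s⁻²·A⁻¹) · m = kg·m·A⁻¹.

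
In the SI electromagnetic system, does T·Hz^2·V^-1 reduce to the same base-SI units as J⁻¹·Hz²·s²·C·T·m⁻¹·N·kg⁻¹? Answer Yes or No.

Left side:
  T = Wb/m² (flux density = flux per area),
      = kg·s⁻²·A⁻¹.
  Hz = 1/s = s⁻¹ (frequency is cycles per second).
  So Hz² = s⁻².
  V = W/A (potential = power per current),
      = kg·m²·s⁻³·A⁻¹.
  So V⁻¹ = kg⁻¹·m⁻²·s³·A.
  Combining: T·Hz²·V⁻¹ = (kg·s⁻²·A⁻¹) · s⁻² · (kg⁻¹·m⁻²·s³·A) = m⁻²·s⁻¹.
Right side:
  J = kg·m²·s⁻².
  So J⁻¹ = kg⁻¹·m⁻²·s².
  Hz = s⁻¹.
  So Hz² = s⁻².
  C = s·A.
  T = kg·s⁻²·A⁻¹.
  N = kg·m·s⁻².
  Combining: J⁻¹·Hz²·s²·C·T·m⁻¹·N·kg⁻¹ = (kg⁻¹·m⁻²·s²) · s⁻² · s² · (s·A) · (kg·s⁻²·A⁻¹) · m⁻¹ · (kg·m·s⁻²) · kg⁻¹ = m⁻²·s⁻¹.
Both reduce to m⁻²·s⁻¹.

Yes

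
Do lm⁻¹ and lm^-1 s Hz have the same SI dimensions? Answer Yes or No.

Yes

Left side:
  lm = cd·sr = cd (luminous flux; sr is dimensionless).
  So lm⁻¹ = cd⁻¹.
Right side:
  lm = cd·sr = cd (luminous flux; sr is dimensionless).
  So lm⁻¹ = cd⁻¹.
  Hz = 1/s = s⁻¹ (frequency is cycles per second).
  Combining: lm⁻¹·s·Hz = cd⁻¹ · s · s⁻¹ = cd⁻¹.
Both reduce to cd⁻¹.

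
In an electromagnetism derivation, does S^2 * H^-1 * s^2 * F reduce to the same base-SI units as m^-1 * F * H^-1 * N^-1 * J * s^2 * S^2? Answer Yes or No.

Yes

Left side:
  S = 1/Ω (conductance is reciprocal resistance),
      = kg⁻¹·m⁻²·s³·A².
  So S² = kg⁻²·m⁻⁴·s⁶·A⁴.
  H = Wb/A (inductance = flux per current),
      = kg·m²·s⁻²·A⁻².
  So H⁻¹ = kg⁻¹·m⁻²·s²·A².
  F = C/V (capacitance = charge per voltage),
      = A·s/(kg·m²·s⁻³·A⁻¹) (substituting C and V),
      = kg⁻¹·m⁻²·s⁴·A².
  Combining: S²·H⁻¹·s²·F = (kg⁻²·m⁻⁴·s⁶·A⁴) · (kg⁻¹·m⁻²·s²·A²) · s² · (kg⁻¹·m⁻²·s⁴·A²) = kg⁻⁴·m⁻⁸·s¹⁴·A⁸.
Right side:
  F = C/V (capacitance = charge per voltage),
      = A·s/(kg·m²·s⁻³·A⁻¹) (substituting C and V),
      = kg⁻¹·m⁻²·s⁴·A².
  H = Wb/A (inductance = flux per current),
      = kg·m²·s⁻²·A⁻².
  So H⁻¹ = kg⁻¹·m⁻²·s²·A².
  N = kg·m/s² = kg·m·s⁻² (force = mass × acceleration).
  So N⁻¹ = kg⁻¹·m⁻¹·s².
  J = N·m (work = force × distance),
      = kg·m²·s⁻².
  S = 1/Ω (conductance is reciprocal resistance),
      = kg⁻¹·m⁻²·s³·A².
  So S² = kg⁻²·m⁻⁴·s⁶·A⁴.
  Combining: m⁻¹·F·H⁻¹·N⁻¹·J·s²·S² = m⁻¹ · (kg⁻¹·m⁻²·s⁴·A²) · (kg⁻¹·m⁻²·s²·A²) · (kg⁻¹·m⁻¹·s²) · (kg·m²·s⁻²) · s² · (kg⁻²·m⁻⁴·s⁶·A⁴) = kg⁻⁴·m⁻⁸·s¹⁴·A⁸.
Both reduce to kg⁻⁴·m⁻⁸·s¹⁴·A⁸.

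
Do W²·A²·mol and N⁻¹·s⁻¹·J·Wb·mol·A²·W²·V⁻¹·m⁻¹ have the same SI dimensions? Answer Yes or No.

Yes

Left side:
  W = J/s (power = energy per time),
      = kg·m²·s⁻³.
  So W² = kg²·m⁴·s⁻⁶.
  Combining: W²·A²·mol = (kg²·m⁴·s⁻⁶) · A² · mol = kg²·m⁴·s⁻⁶·A²·mol.
Right side:
  N = kg·m/s² = kg·m·s⁻² (force = mass × acceleration).
  So N⁻¹ = kg⁻¹·m⁻¹·s².
  J = N·m (work = force × distance),
      = kg·m²·s⁻².
  Wb = V·s (flux: a volt is a weber per second),
      = kg·m²·s⁻²·A⁻¹.
  W = J/s (power = energy per time),
      = kg·m²·s⁻³.
  So W² = kg²·m⁴·s⁻⁶.
  V = W/A (potential = power per current),
      = kg·m²·s⁻³·A⁻¹.
  So V⁻¹ = kg⁻¹·m⁻²·s³·A.
  Combining: N⁻¹·s⁻¹·J·Wb·mol·A²·W²·V⁻¹·m⁻¹ = (kg⁻¹·m⁻¹·s²) · s⁻¹ · (kg·m²·s⁻²) · (kg·m²·s⁻²·A⁻¹) · mol · A² · (kg²·m⁴·s⁻⁶) · (kg⁻¹·m⁻²·s³·A) · m⁻¹ = kg²·m⁴·s⁻⁶·A²·mol.
Both reduce to kg²·m⁴·s⁻⁶·A²·mol.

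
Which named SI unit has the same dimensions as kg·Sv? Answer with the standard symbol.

J

Sv = m²·s⁻².
Combining: kg·Sv = kg · (m²·s⁻²) = kg·m²·s⁻².
kg·m²·s⁻² is the base-SI form of the joule.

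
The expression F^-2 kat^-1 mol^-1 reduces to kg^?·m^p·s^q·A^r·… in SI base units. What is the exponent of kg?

F = C/V (capacitance = charge per voltage),
    = A·s/(kg·m²·s⁻³·A⁻¹) (substituting C and V),
    = kg⁻¹·m⁻²·s⁴·A².
So F⁻² = kg²·m⁴·s⁻⁸·A⁻⁴.
kat = mol/s = s⁻¹·mol (catalytic activity).
So kat⁻¹ = s·mol⁻¹.
Combining: F⁻²·kat⁻¹·mol⁻¹ = (kg²·m⁴·s⁻⁸·A⁻⁴) · (s·mol⁻¹) · mol⁻¹ = kg²·m⁴·s⁻⁷·A⁻⁴·mol⁻².
The exponent of kg is 2.

2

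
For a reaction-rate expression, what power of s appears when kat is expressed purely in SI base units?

kat = s⁻¹·mol.
The exponent of s is -1.

-1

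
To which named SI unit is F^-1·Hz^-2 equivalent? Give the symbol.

F = C/V (capacitance = charge per voltage),
    = A·s/(kg·m²·s⁻³·A⁻¹) (substituting C and V),
    = kg⁻¹·m⁻²·s⁴·A².
So F⁻¹ = kg·m²·s⁻⁴·A⁻².
Hz = 1/s = s⁻¹ (frequency is cycles per second).
So Hz⁻² = s².
Combining: F⁻¹·Hz⁻² = (kg·m²·s⁻⁴·A⁻²) · s² = kg·m²·s⁻²·A⁻².
kg·m²·s⁻²·A⁻² is the base-SI form of the henry.

H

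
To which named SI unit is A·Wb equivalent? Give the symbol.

Wb = kg·m²·s⁻²·A⁻¹.
Combining: A·Wb = A · (kg·m²·s⁻²·A⁻¹) = kg·m²·s⁻².
kg·m²·s⁻² is the base-SI form of the joule.

J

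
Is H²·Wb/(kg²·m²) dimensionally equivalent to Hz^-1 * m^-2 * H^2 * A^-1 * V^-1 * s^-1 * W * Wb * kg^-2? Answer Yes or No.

Yes

Left side:
  H = Wb/A (inductance = flux per current),
      = kg·m²·s⁻²·A⁻².
  So H² = kg²·m⁴·s⁻⁴·A⁻⁴.
  Wb = V·s (flux: a volt is a weber per second),
      = kg·m²·s⁻²·A⁻¹.
  Combining: kg⁻²·m⁻²·H²·Wb = kg⁻² · m⁻² · (kg²·m⁴·s⁻⁴·A⁻⁴) · (kg·m²·s⁻²·A⁻¹) = kg·m⁴·s⁻⁶·A⁻⁵.
Right side:
  Hz = 1/s = s⁻¹ (frequency is cycles per second).
  So Hz⁻¹ = s.
  H = Wb/A (inductance = flux per current),
      = kg·m²·s⁻²·A⁻².
  So H² = kg²·m⁴·s⁻⁴·A⁻⁴.
  V = W/A (potential = power per current),
      = kg·m²·s⁻³·A⁻¹.
  So V⁻¹ = kg⁻¹·m⁻²·s³·A.
  W = J/s (power = energy per time),
      = kg·m²·s⁻³.
  Wb = V·s (flux: a volt is a weber per second),
      = kg·m²·s⁻²·A⁻¹.
  Combining: Hz⁻¹·m⁻²·H²·A⁻¹·V⁻¹·s⁻¹·W·Wb·kg⁻² = s · m⁻² · (kg²·m⁴·s⁻⁴·A⁻⁴) · A⁻¹ · (kg⁻¹·m⁻²·s³·A) · s⁻¹ · (kg·m²·s⁻³) · (kg·m²·s⁻²·A⁻¹) · kg⁻² = kg·m⁴·s⁻⁶·A⁻⁵.
Both reduce to kg·m⁴·s⁻⁶·A⁻⁵.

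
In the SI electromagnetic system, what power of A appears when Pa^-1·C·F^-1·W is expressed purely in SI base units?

Pa = N/m² (pressure = force per area),
    = kg·m⁻¹·s⁻².
So Pa⁻¹ = kg⁻¹·m·s².
C = A·s = s·A (charge = current × time).
F = C/V (capacitance = charge per voltage),
    = A·s/(kg·m²·s⁻³·A⁻¹) (substituting C and V),
    = kg⁻¹·m⁻²·s⁴·A².
So F⁻¹ = kg·m²·s⁻⁴·A⁻².
W = J/s (power = energy per time),
    = kg·m²·s⁻³.
Combining: Pa⁻¹·C·F⁻¹·W = (kg⁻¹·m·s²) · (s·A) · (kg·m²·s⁻⁴·A⁻²) · (kg·m²·s⁻³) = kg·m⁵·s⁻⁴·A⁻¹.
The exponent of A is -1.

-1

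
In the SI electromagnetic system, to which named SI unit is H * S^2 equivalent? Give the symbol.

F

H = Wb/A (inductance = flux per current),
    = kg·m²·s⁻²·A⁻².
S = 1/Ω (conductance is reciprocal resistance),
    = kg⁻¹·m⁻²·s³·A².
So S² = kg⁻²·m⁻⁴·s⁶·A⁴.
Combining: H·S² = (kg·m²·s⁻²·A⁻²) · (kg⁻²·m⁻⁴·s⁶·A⁴) = kg⁻¹·m⁻²·s⁴·A².
kg⁻¹·m⁻²·s⁴·A² is the base-SI form of the farad.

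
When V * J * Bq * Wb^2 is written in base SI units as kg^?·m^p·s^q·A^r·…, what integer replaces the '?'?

4

V = W/A (potential = power per current),
    = kg·m²·s⁻³·A⁻¹.
J = N·m (work = force × distance),
    = kg·m²·s⁻².
Bq = 1/s = s⁻¹ (activity is decays per second).
Wb = V·s (flux: a volt is a weber per second),
    = kg·m²·s⁻²·A⁻¹.
So Wb² = kg²·m⁴·s⁻⁴·A⁻².
Combining: V·J·Bq·Wb² = (kg·m²·s⁻³·A⁻¹) · (kg·m²·s⁻²) · s⁻¹ · (kg²·m⁴·s⁻⁴·A⁻²) = kg⁴·m⁸·s⁻¹⁰·A⁻³.
The exponent of kg is 4.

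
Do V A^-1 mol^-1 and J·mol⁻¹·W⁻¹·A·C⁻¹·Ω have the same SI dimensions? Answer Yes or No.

Yes

Left side:
  V = W/A (potential = power per current),
      = kg·m²·s⁻³·A⁻¹.
  Combining: V·A⁻¹·mol⁻¹ = (kg·m²·s⁻³·A⁻¹) · A⁻¹ · mol⁻¹ = kg·m²·s⁻³·A⁻²·mol⁻¹.
Right side:
  J = N·m (work = force × distance),
      = kg·m²·s⁻².
  W = J/s (power = energy per time),
      = kg·m²·s⁻³.
  So W⁻¹ = kg⁻¹·m⁻²·s³.
  C = A·s = s·A (charge = current × time).
  So C⁻¹ = s⁻¹·A⁻¹.
  Ω = V/A (resistance = voltage per current),
      = kg·m²·s⁻³·A⁻².
  Combining: J·mol⁻¹·W⁻¹·A·C⁻¹·Ω = (kg·m²·s⁻²) · mol⁻¹ · (kg⁻¹·m⁻²·s³) · A · (s⁻¹·A⁻¹) · (kg·m²·s⁻³·A⁻²) = kg·m²·s⁻³·A⁻²·mol⁻¹.
Both reduce to kg·m²·s⁻³·A⁻²·mol⁻¹.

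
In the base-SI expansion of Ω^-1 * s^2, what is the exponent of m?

Ω = V/A (resistance = voltage per current),
    = kg·m²·s⁻³·A⁻².
So Ω⁻¹ = kg⁻¹·m⁻²·s³·A².
Combining: Ω⁻¹·s² = (kg⁻¹·m⁻²·s³·A²) · s² = kg⁻¹·m⁻²·s⁵·A².
The exponent of m is -2.

-2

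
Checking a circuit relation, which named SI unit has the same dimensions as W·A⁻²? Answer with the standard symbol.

W = J/s (power = energy per time),
    = kg·m²·s⁻³.
Combining: W·A⁻² = (kg·m²·s⁻³) · A⁻² = kg·m²·s⁻³·A⁻².
kg·m²·s⁻³·A⁻² is the base-SI form of the ohm.

Ω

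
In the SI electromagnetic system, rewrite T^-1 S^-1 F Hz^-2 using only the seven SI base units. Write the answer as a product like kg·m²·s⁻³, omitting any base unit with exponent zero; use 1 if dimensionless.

T = kg·s⁻²·A⁻¹.
So T⁻¹ = kg⁻¹·s²·A.
S = kg⁻¹·m⁻²·s³·A².
So S⁻¹ = kg·m²·s⁻³·A⁻².
F = kg⁻¹·m⁻²·s⁴·A².
Hz = s⁻¹.
So Hz⁻² = s².
Combining: T⁻¹·S⁻¹·F·Hz⁻² = (kg⁻¹·s²·A) · (kg·m²·s⁻³·A⁻²) · (kg⁻¹·m⁻²·s⁴·A²) · s² = kg⁻¹·s⁵·A.

kg⁻¹·s⁵·A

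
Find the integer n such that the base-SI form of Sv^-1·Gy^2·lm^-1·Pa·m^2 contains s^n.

-4

Sv = J/kg (equivalent dose = energy per mass),
    = m²·s⁻².
So Sv⁻¹ = m⁻²·s².
Gy = J/kg (absorbed dose = energy per mass),
    = m²·s⁻².
So Gy² = m⁴·s⁻⁴.
lm = cd·sr = cd (luminous flux; sr is dimensionless).
So lm⁻¹ = cd⁻¹.
Pa = N/m² (pressure = force per area),
    = kg·m⁻¹·s⁻².
Combining: Sv⁻¹·Gy²·lm⁻¹·Pa·m² = (m⁻²·s²) · (m⁴·s⁻⁴) · cd⁻¹ · (kg·m⁻¹·s⁻²) · m² = kg·m³·s⁻⁴·cd⁻¹.
The exponent of s is -4.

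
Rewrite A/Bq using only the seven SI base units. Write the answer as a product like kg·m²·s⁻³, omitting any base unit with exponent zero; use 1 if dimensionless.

Bq = 1/s = s⁻¹ (activity is decays per second).
So Bq⁻¹ = s.
Combining: Bq⁻¹·A = s · A = s·A.

s·A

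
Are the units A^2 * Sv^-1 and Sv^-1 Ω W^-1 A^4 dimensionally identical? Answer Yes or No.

Yes

Left side:
  Sv = J/kg (equivalent dose = energy per mass),
      = m²·s⁻².
  So Sv⁻¹ = m⁻²·s².
  Combining: A²·Sv⁻¹ = A² · (m⁻²·s²) = m⁻²·s²·A².
Right side:
  Sv = J/kg (equivalent dose = energy per mass),
      = m²·s⁻².
  So Sv⁻¹ = m⁻²·s².
  Ω = V/A (resistance = voltage per current),
      = kg·m²·s⁻³·A⁻².
  W = J/s (power = energy per time),
      = kg·m²·s⁻³.
  So W⁻¹ = kg⁻¹·m⁻²·s³.
  Combining: Sv⁻¹·Ω·W⁻¹·A⁴ = (m⁻²·s²) · (kg·m²·s⁻³·A⁻²) · (kg⁻¹·m⁻²·s³) · A⁴ = m⁻²·s²·A².
Both reduce to m⁻²·s²·A².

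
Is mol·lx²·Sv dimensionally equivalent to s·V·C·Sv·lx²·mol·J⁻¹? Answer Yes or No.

Left side:
  lx = lm/m² (illuminance = luminous flux per area),
      = m⁻²·cd.
  So lx² = m⁻⁴·cd².
  Sv = J/kg (equivalent dose = energy per mass),
      = m²·s⁻².
  Combining: mol·lx²·Sv = mol · (m⁻⁴·cd²) · (m²·s⁻²) = m⁻²·s⁻²·mol·cd².
Right side:
  V = W/A (potential = power per current),
      = kg·m²·s⁻³·A⁻¹.
  C = A·s = s·A (charge = current × time).
  Sv = J/kg (equivalent dose = energy per mass),
      = m²·s⁻².
  lx = lm/m² (illuminance = luminous flux per area),
      = m⁻²·cd.
  So lx² = m⁻⁴·cd².
  J = N·m (work = force × distance),
      = kg·m²·s⁻².
  So J⁻¹ = kg⁻¹·m⁻²·s².
  Combining: s·V·C·Sv·lx²·mol·J⁻¹ = s · (kg·m²·s⁻³·A⁻¹) · (s·A) · (m²·s⁻²) · (m⁻⁴·cd²) · mol · (kg⁻¹·m⁻²·s²) = m⁻²·s⁻¹·mol·cd².
Left is m⁻²·s⁻²·mol·cd²; right is m⁻²·s⁻¹·mol·cd² — different.

No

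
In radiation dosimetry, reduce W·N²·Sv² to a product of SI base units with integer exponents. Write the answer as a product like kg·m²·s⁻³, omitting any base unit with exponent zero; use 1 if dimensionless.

kg³·m⁸·s⁻¹¹

W = J/s (power = energy per time),
    = kg·m²·s⁻³.
N = kg·m/s² = kg·m·s⁻² (force = mass × acceleration).
So N² = kg²·m²·s⁻⁴.
Sv = J/kg (equivalent dose = energy per mass),
    = m²·s⁻².
So Sv² = m⁴·s⁻⁴.
Combining: W·N²·Sv² = (kg·m²·s⁻³) · (kg²·m²·s⁻⁴) · (m⁴·s⁻⁴) = kg³·m⁸·s⁻¹¹.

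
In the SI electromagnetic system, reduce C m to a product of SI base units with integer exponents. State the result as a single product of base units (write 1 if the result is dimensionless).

m·s·A

C = A·s = s·A (charge = current × time).
Combining: C·m = (s·A) · m = m·s·A.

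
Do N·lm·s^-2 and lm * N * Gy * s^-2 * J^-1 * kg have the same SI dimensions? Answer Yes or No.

Yes

Left side:
  N = kg·m/s² = kg·m·s⁻² (force = mass × acceleration).
  lm = cd·sr = cd (luminous flux; sr is dimensionless).
  Combining: N·lm·s⁻² = (kg·m·s⁻²) · cd · s⁻² = kg·m·s⁻⁴·cd.
Right side:
  lm = cd·sr = cd (luminous flux; sr is dimensionless).
  N = kg·m/s² = kg·m·s⁻² (force = mass × acceleration).
  Gy = J/kg (absorbed dose = energy per mass),
      = m²·s⁻².
  J = N·m (work = force × distance),
      = kg·m²·s⁻².
  So J⁻¹ = kg⁻¹·m⁻²·s².
  Combining: lm·N·Gy·s⁻²·J⁻¹·kg = cd · (kg·m·s⁻²) · (m²·s⁻²) · s⁻² · (kg⁻¹·m⁻²·s²) · kg = kg·m·s⁻⁴·cd.
Both reduce to kg·m·s⁻⁴·cd.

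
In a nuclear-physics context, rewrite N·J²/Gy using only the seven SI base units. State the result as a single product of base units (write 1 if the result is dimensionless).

N = kg·m/s² = kg·m·s⁻² (force = mass × acceleration).
Gy = J/kg (absorbed dose = energy per mass),
    = m²·s⁻².
So Gy⁻¹ = m⁻²·s².
J = N·m (work = force × distance),
    = kg·m²·s⁻².
So J² = kg²·m⁴·s⁻⁴.
Combining: N·Gy⁻¹·J² = (kg·m·s⁻²) · (m⁻²·s²) · (kg²·m⁴·s⁻⁴) = kg³·m³·s⁻⁴.

kg³·m³·s⁻⁴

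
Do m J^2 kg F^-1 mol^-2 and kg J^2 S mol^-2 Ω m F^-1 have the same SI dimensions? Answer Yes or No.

Yes

Left side:
  J = kg·m²·s⁻².
  So J² = kg²·m⁴·s⁻⁴.
  F = kg⁻¹·m⁻²·s⁴·A².
  So F⁻¹ = kg·m²·s⁻⁴·A⁻².
  Combining: m·J²·kg·F⁻¹·mol⁻² = m · (kg²·m⁴·s⁻⁴) · kg · (kg·m²·s⁻⁴·A⁻²) · mol⁻² = kg⁴·m⁷·s⁻⁸·A⁻²·mol⁻².
Right side:
  J = N·m (work = force × distance),
      = kg·m²·s⁻².
  So J² = kg²·m⁴·s⁻⁴.
  S = 1/Ω (conductance is reciprocal resistance),
      = kg⁻¹·m⁻²·s³·A².
  Ω = V/A (resistance = voltage per current),
      = kg·m²·s⁻³·A⁻².
  F = C/V (capacitance = charge per voltage),
      = A·s/(kg·m²·s⁻³·A⁻¹) (substituting C and V),
      = kg⁻¹·m⁻²·s⁴·A².
  So F⁻¹ = kg·m²·s⁻⁴·A⁻².
  Combining: kg·J²·S·mol⁻²·Ω·m·F⁻¹ = kg · (kg²·m⁴·s⁻⁴) · (kg⁻¹·m⁻²·s³·A²) · mol⁻² · (kg·m²·s⁻³·A⁻²) · m · (kg·m²·s⁻⁴·A⁻²) = kg⁴·m⁷·s⁻⁸·A⁻²·mol⁻².
Both reduce to kg⁴·m⁷·s⁻⁸·A⁻²·mol⁻².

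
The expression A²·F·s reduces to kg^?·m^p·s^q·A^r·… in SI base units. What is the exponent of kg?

F = C/V (capacitance = charge per voltage),
    = A·s/(kg·m²·s⁻³·A⁻¹) (substituting C and V),
    = kg⁻¹·m⁻²·s⁴·A².
Combining: A²·F·s = A² · (kg⁻¹·m⁻²·s⁴·A²) · s = kg⁻¹·m⁻²·s⁵·A⁴.
The exponent of kg is -1.

-1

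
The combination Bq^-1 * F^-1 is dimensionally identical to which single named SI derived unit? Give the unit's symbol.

Ω

Bq = s⁻¹.
So Bq⁻¹ = s.
F = kg⁻¹·m⁻²·s⁴·A².
So F⁻¹ = kg·m²·s⁻⁴·A⁻².
Combining: Bq⁻¹·F⁻¹ = s · (kg·m²·s⁻⁴·A⁻²) = kg·m²·s⁻³·A⁻².
kg·m²·s⁻³·A⁻² is the base-SI form of the ohm.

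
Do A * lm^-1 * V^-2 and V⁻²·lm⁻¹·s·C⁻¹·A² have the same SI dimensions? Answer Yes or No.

Left side:
  lm = cd·sr = cd (luminous flux; sr is dimensionless).
  So lm⁻¹ = cd⁻¹.
  V = W/A (potential = power per current),
      = kg·m²·s⁻³·A⁻¹.
  So V⁻² = kg⁻²·m⁻⁴·s⁶·A².
  Combining: A·lm⁻¹·V⁻² = A · cd⁻¹ · (kg⁻²·m⁻⁴·s⁶·A²) = kg⁻²·m⁻⁴·s⁶·A³·cd⁻¹.
Right side:
  V = kg·m²·s⁻³·A⁻¹.
  So V⁻² = kg⁻²·m⁻⁴·s⁶·A².
  lm = cd.
  So lm⁻¹ = cd⁻¹.
  C = s·A.
  So C⁻¹ = s⁻¹·A⁻¹.
  Combining: V⁻²·lm⁻¹·s·C⁻¹·A² = (kg⁻²·m⁻⁴·s⁶·A²) · cd⁻¹ · s · (s⁻¹·A⁻¹) · A² = kg⁻²·m⁻⁴·s⁶·A³·cd⁻¹.
Both reduce to kg⁻²·m⁻⁴·s⁶·A³·cd⁻¹.

Yes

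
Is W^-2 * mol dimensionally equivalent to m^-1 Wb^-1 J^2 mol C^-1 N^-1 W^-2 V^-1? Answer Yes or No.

Left side:
  W = kg·m²·s⁻³.
  So W⁻² = kg⁻²·m⁻⁴·s⁶.
  Combining: W⁻²·mol = (kg⁻²·m⁻⁴·s⁶) · mol = kg⁻²·m⁻⁴·s⁶·mol.
Right side:
  Wb = V·s (flux: a volt is a weber per second),
      = kg·m²·s⁻²·A⁻¹.
  So Wb⁻¹ = kg⁻¹·m⁻²·s²·A.
  J = N·m (work = force × distance),
      = kg·m²·s⁻².
  So J² = kg²·m⁴·s⁻⁴.
  C = A·s = s·A (charge = current × time).
  So C⁻¹ = s⁻¹·A⁻¹.
  N = kg·m/s² = kg·m·s⁻² (force = mass × acceleration).
  So N⁻¹ = kg⁻¹·m⁻¹·s².
  W = J/s (power = energy per time),
      = kg·m²·s⁻³.
  So W⁻² = kg⁻²·m⁻⁴·s⁶.
  V = W/A (potential = power per current),
      = kg·m²·s⁻³·A⁻¹.
  So V⁻¹ = kg⁻¹·m⁻²·s³·A.
  Combining: m⁻¹·Wb⁻¹·J²·mol·C⁻¹·N⁻¹·W⁻²·V⁻¹ = m⁻¹ · (kg⁻¹·m⁻²·s²·A) · (kg²·m⁴·s⁻⁴) · mol · (s⁻¹·A⁻¹) · (kg⁻¹·m⁻¹·s²) · (kg⁻²·m⁻⁴·s⁶) · (kg⁻¹·m⁻²·s³·A) = kg⁻³·m⁻⁶·s⁸·A·mol.
Left is kg⁻²·m⁻⁴·s⁶·mol; right is kg⁻³·m⁻⁶·s⁸·A·mol — different.

No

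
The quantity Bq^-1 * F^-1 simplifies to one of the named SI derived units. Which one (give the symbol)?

Ω

Bq = 1/s = s⁻¹ (activity is decays per second).
So Bq⁻¹ = s.
F = C/V (capacitance = charge per voltage),
    = A·s/(kg·m²·s⁻³·A⁻¹) (substituting C and V),
    = kg⁻¹·m⁻²·s⁴·A².
So F⁻¹ = kg·m²·s⁻⁴·A⁻².
Combining: Bq⁻¹·F⁻¹ = s · (kg·m²·s⁻⁴·A⁻²) = kg·m²·s⁻³·A⁻².
kg·m²·s⁻³·A⁻² is the base-SI form of the ohm.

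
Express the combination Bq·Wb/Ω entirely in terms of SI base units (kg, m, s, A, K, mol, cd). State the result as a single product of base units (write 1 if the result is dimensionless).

A

Bq = s⁻¹.
Ω = kg·m²·s⁻³·A⁻².
So Ω⁻¹ = kg⁻¹·m⁻²·s³·A².
Wb = kg·m²·s⁻²·A⁻¹.
Combining: Bq·Ω⁻¹·Wb = s⁻¹ · (kg⁻¹·m⁻²·s³·A²) · (kg·m²·s⁻²·A⁻¹) = A.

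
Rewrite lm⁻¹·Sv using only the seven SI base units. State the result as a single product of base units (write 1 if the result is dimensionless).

lm = cd·sr = cd (luminous flux; sr is dimensionless).
So lm⁻¹ = cd⁻¹.
Sv = J/kg (equivalent dose = energy per mass),
    = m²·s⁻².
Combining: lm⁻¹·Sv = cd⁻¹ · (m²·s⁻²) = m²·s⁻²·cd⁻¹.

m²·s⁻²·cd⁻¹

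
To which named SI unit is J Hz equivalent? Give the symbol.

W

J = kg·m²·s⁻².
Hz = s⁻¹.
Combining: J·Hz = (kg·m²·s⁻²) · s⁻¹ = kg·m²·s⁻³.
kg·m²·s⁻³ is the base-SI form of the watt.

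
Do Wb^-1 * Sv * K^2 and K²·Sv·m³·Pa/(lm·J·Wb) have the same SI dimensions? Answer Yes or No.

Left side:
  Wb = V·s (flux: a volt is a weber per second),
      = kg·m²·s⁻²·A⁻¹.
  So Wb⁻¹ = kg⁻¹·m⁻²·s²·A.
  Sv = J/kg (equivalent dose = energy per mass),
      = m²·s⁻².
  Combining: Wb⁻¹·Sv·K² = (kg⁻¹·m⁻²·s²·A) · (m²·s⁻²) · K² = kg⁻¹·A·K².
Right side:
  lm = cd·sr = cd (luminous flux; sr is dimensionless).
  So lm⁻¹ = cd⁻¹.
  Sv = J/kg (equivalent dose = energy per mass),
      = m²·s⁻².
  J = N·m (work = force × distance),
      = kg·m²·s⁻².
  So J⁻¹ = kg⁻¹·m⁻²·s².
  Pa = N/m² (pressure = force per area),
      = kg·m⁻¹·s⁻².
  Wb = V·s (flux: a volt is a weber per second),
      = kg·m²·s⁻²·A⁻¹.
  So Wb⁻¹ = kg⁻¹·m⁻²·s²·A.
  Combining: lm⁻¹·K²·Sv·m³·J⁻¹·Pa·Wb⁻¹ = cd⁻¹ · K² · (m²·s⁻²) · m³ · (kg⁻¹·m⁻²·s²) · (kg·m⁻¹·s⁻²) · (kg⁻¹·m⁻²·s²·A) = kg⁻¹·A·K²·cd⁻¹.
Left is kg⁻¹·A·K²; right is kg⁻¹·A·K²·cd⁻¹ — different.

No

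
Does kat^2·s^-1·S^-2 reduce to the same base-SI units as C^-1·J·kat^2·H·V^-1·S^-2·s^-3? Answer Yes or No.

Left side:
  kat = mol/s = s⁻¹·mol (catalytic activity).
  So kat² = s⁻²·mol².
  S = 1/Ω (conductance is reciprocal resistance),
      = kg⁻¹·m⁻²·s³·A².
  So S⁻² = kg²·m⁴·s⁻⁶·A⁻⁴.
  Combining: kat²·s⁻¹·S⁻² = (s⁻²·mol²) · s⁻¹ · (kg²·m⁴·s⁻⁶·A⁻⁴) = kg²·m⁴·s⁻⁹·A⁻⁴·mol².
Right side:
  C = A·s = s·A (charge = current × time).
  So C⁻¹ = s⁻¹·A⁻¹.
  J = N·m (work = force × distance),
      = kg·m²·s⁻².
  kat = mol/s = s⁻¹·mol (catalytic activity).
  So kat² = s⁻²·mol².
  H = Wb/A (inductance = flux per current),
      = kg·m²·s⁻²·A⁻².
  V = W/A (potential = power per current),
      = kg·m²·s⁻³·A⁻¹.
  So V⁻¹ = kg⁻¹·m⁻²·s³·A.
  S = 1/Ω (conductance is reciprocal resistance),
      = kg⁻¹·m⁻²·s³·A².
  So S⁻² = kg²·m⁴·s⁻⁶·A⁻⁴.
  Combining: C⁻¹·J·kat²·H·V⁻¹·S⁻²·s⁻³ = (s⁻¹·A⁻¹) · (kg·m²·s⁻²) · (s⁻²·mol²) · (kg·m²·s⁻²·A⁻²) · (kg⁻¹·m⁻²·s³·A) · (kg²·m⁴·s⁻⁶·A⁻⁴) · s⁻³ = kg³·m⁶·s⁻¹³·A⁻⁶·mol².
Left is kg²·m⁴·s⁻⁹·A⁻⁴·mol²; right is kg³·m⁶·s⁻¹³·A⁻⁶·mol² — different.

No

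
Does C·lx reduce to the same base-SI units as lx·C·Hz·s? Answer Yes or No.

Left side:
  C = s·A.
  lx = m⁻²·cd.
  Combining: C·lx = (s·A) · (m⁻²·cd) = m⁻²·s·A·cd.
Right side:
  lx = lm/m² (illuminance = luminous flux per area),
      = m⁻²·cd.
  C = A·s = s·A (charge = current × time).
  Hz = 1/s = s⁻¹ (frequency is cycles per second).
  Combining: lx·C·Hz·s = (m⁻²·cd) · (s·A) · s⁻¹ · s = m⁻²·s·A·cd.
Both reduce to m⁻²·s·A·cd.

Yes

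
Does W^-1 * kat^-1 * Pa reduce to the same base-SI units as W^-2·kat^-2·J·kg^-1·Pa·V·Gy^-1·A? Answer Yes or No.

No

Left side:
  W = kg·m²·s⁻³.
  So W⁻¹ = kg⁻¹·m⁻²·s³.
  kat = s⁻¹·mol.
  So kat⁻¹ = s·mol⁻¹.
  Pa = kg·m⁻¹·s⁻².
  Combining: W⁻¹·kat⁻¹·Pa = (kg⁻¹·m⁻²·s³) · (s·mol⁻¹) · (kg·m⁻¹·s⁻²) = m⁻³·s²·mol⁻¹.
Right side:
  W = J/s (power = energy per time),
      = kg·m²·s⁻³.
  So W⁻² = kg⁻²·m⁻⁴·s⁶.
  kat = mol/s = s⁻¹·mol (catalytic activity).
  So kat⁻² = s²·mol⁻².
  J = N·m (work = force × distance),
      = kg·m²·s⁻².
  Pa = N/m² (pressure = force per area),
      = kg·m⁻¹·s⁻².
  V = W/A (potential = power per current),
      = kg·m²·s⁻³·A⁻¹.
  Gy = J/kg (absorbed dose = energy per mass),
      = m²·s⁻².
  So Gy⁻¹ = m⁻²·s².
  Combining: W⁻²·kat⁻²·J·kg⁻¹·Pa·V·Gy⁻¹·A = (kg⁻²·m⁻⁴·s⁶) · (s²·mol⁻²) · (kg·m²·s⁻²) · kg⁻¹ · (kg·m⁻¹·s⁻²) · (kg·m²·s⁻³·A⁻¹) · (m⁻²·s²) · A = m⁻³·s³·mol⁻².
Left is m⁻³·s²·mol⁻¹; right is m⁻³·s³·mol⁻² — different.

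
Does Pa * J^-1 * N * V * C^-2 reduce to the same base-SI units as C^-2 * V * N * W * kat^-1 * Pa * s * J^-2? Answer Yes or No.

No

Left side:
  Pa = N/m² (pressure = force per area),
      = kg·m⁻¹·s⁻².
  J = N·m (work = force × distance),
      = kg·m²·s⁻².
  So J⁻¹ = kg⁻¹·m⁻²·s².
  N = kg·m/s² = kg·m·s⁻² (force = mass × acceleration).
  V = W/A (potential = power per current),
      = kg·m²·s⁻³·A⁻¹.
  C = A·s = s·A (charge = current × time).
  So C⁻² = s⁻²·A⁻².
  Combining: Pa·J⁻¹·N·V·C⁻² = (kg·m⁻¹·s⁻²) · (kg⁻¹·m⁻²·s²) · (kg·m·s⁻²) · (kg·m²·s⁻³·A⁻¹) · (s⁻²·A⁻²) = kg²·s⁻⁷·A⁻³.
Right side:
  C = s·A.
  So C⁻² = s⁻²·A⁻².
  V = kg·m²·s⁻³·A⁻¹.
  N = kg·m·s⁻².
  W = kg·m²·s⁻³.
  kat = s⁻¹·mol.
  So kat⁻¹ = s·mol⁻¹.
  Pa = kg·m⁻¹·s⁻².
  J = kg·m²·s⁻².
  So J⁻² = kg⁻²·m⁻⁴·s⁴.
  Combining: C⁻²·V·N·W·kat⁻¹·Pa·s·J⁻² = (s⁻²·A⁻²) · (kg·m²·s⁻³·A⁻¹) · (kg·m·s⁻²) · (kg·m²·s⁻³) · (s·mol⁻¹) · (kg·m⁻¹·s⁻²) · s · (kg⁻²·m⁻⁴·s⁴) = kg²·s⁻⁶·A⁻³·mol⁻¹.
Left is kg²·s⁻⁷·A⁻³; right is kg²·s⁻⁶·A⁻³·mol⁻¹ — different.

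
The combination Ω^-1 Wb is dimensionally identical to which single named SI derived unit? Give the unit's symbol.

Ω = V/A (resistance = voltage per current),
    = kg·m²·s⁻³·A⁻².
So Ω⁻¹ = kg⁻¹·m⁻²·s³·A².
Wb = V·s (flux: a volt is a weber per second),
    = kg·m²·s⁻²·A⁻¹.
Combining: Ω⁻¹·Wb = (kg⁻¹·m⁻²·s³·A²) · (kg·m²·s⁻²·A⁻¹) = s·A.
s·A is the base-SI form of the coulomb.

C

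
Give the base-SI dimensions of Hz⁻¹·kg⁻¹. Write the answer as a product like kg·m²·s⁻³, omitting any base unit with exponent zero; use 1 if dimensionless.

kg⁻¹·s

Hz = 1/s = s⁻¹ (frequency is cycles per second).
So Hz⁻¹ = s.
Combining: Hz⁻¹·kg⁻¹ = s · kg⁻¹ = kg⁻¹·s.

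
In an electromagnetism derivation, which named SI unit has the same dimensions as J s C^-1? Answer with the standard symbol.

Wb

J = kg·m²·s⁻².
C = s·A.
So C⁻¹ = s⁻¹·A⁻¹.
Combining: J·s·C⁻¹ = (kg·m²·s⁻²) · s · (s⁻¹·A⁻¹) = kg·m²·s⁻²·A⁻¹.
kg·m²·s⁻²·A⁻¹ is the base-SI form of the weber.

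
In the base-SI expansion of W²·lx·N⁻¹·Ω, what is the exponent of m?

W = kg·m²·s⁻³.
So W² = kg²·m⁴·s⁻⁶.
lx = m⁻²·cd.
N = kg·m·s⁻².
So N⁻¹ = kg⁻¹·m⁻¹·s².
Ω = kg·m²·s⁻³·A⁻².
Combining: W²·lx·N⁻¹·Ω = (kg²·m⁴·s⁻⁶) · (m⁻²·cd) · (kg⁻¹·m⁻¹·s²) · (kg·m²·s⁻³·A⁻²) = kg²·m³·s⁻⁷·A⁻²·cd.
The exponent of m is 3.

3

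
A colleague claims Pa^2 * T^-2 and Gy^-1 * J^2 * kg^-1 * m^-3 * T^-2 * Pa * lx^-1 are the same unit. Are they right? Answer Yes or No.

Left side:
  Pa = N/m² (pressure = force per area),
      = kg·m⁻¹·s⁻².
  So Pa² = kg²·m⁻²·s⁻⁴.
  T = Wb/m² (flux density = flux per area),
      = kg·s⁻²·A⁻¹.
  So T⁻² = kg⁻²·s⁴·A².
  Combining: Pa²·T⁻² = (kg²·m⁻²·s⁻⁴) · (kg⁻²·s⁴·A²) = m⁻²·A².
Right side:
  Gy = J/kg (absorbed dose = energy per mass),
      = m²·s⁻².
  So Gy⁻¹ = m⁻²·s².
  J = N·m (work = force × distance),
      = kg·m²·s⁻².
  So J² = kg²·m⁴·s⁻⁴.
  T = Wb/m² (flux density = flux per area),
      = kg·s⁻²·A⁻¹.
  So T⁻² = kg⁻²·s⁴·A².
  Pa = N/m² (pressure = force per area),
      = kg·m⁻¹·s⁻².
  lx = lm/m² (illuminance = luminous flux per area),
      = m⁻²·cd.
  So lx⁻¹ = m²·cd⁻¹.
  Combining: Gy⁻¹·J²·kg⁻¹·m⁻³·T⁻²·Pa·lx⁻¹ = (m⁻²·s²) · (kg²·m⁴·s⁻⁴) · kg⁻¹ · m⁻³ · (kg⁻²·s⁴·A²) · (kg·m⁻¹·s⁻²) · (m²·cd⁻¹) = A²·cd⁻¹.
Left is m⁻²·A²; right is A²·cd⁻¹ — different.

No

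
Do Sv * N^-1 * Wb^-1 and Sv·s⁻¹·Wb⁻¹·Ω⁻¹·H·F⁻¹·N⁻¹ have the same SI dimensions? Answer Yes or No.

Left side:
  Sv = J/kg (equivalent dose = energy per mass),
      = m²·s⁻².
  N = kg·m/s² = kg·m·s⁻² (force = mass × acceleration).
  So N⁻¹ = kg⁻¹·m⁻¹·s².
  Wb = V·s (flux: a volt is a weber per second),
      = kg·m²·s⁻²·A⁻¹.
  So Wb⁻¹ = kg⁻¹·m⁻²·s²·A.
  Combining: Sv·N⁻¹·Wb⁻¹ = (m²·s⁻²) · (kg⁻¹·m⁻¹·s²) · (kg⁻¹·m⁻²·s²·A) = kg⁻²·m⁻¹·s²·A.
Right side:
  Sv = m²·s⁻².
  Wb = kg·m²·s⁻²·A⁻¹.
  So Wb⁻¹ = kg⁻¹·m⁻²·s²·A.
  Ω = kg·m²·s⁻³·A⁻².
  So Ω⁻¹ = kg⁻¹·m⁻²·s³·A².
  H = kg·m²·s⁻²·A⁻².
  F = kg⁻¹·m⁻²·s⁴·A².
  So F⁻¹ = kg·m²·s⁻⁴·A⁻².
  N = kg·m·s⁻².
  So N⁻¹ = kg⁻¹·m⁻¹·s².
  Combining: Sv·s⁻¹·Wb⁻¹·Ω⁻¹·H·F⁻¹·N⁻¹ = (m²·s⁻²) · s⁻¹ · (kg⁻¹·m⁻²·s²·A) · (kg⁻¹·m⁻²·s³·A²) · (kg·m²·s⁻²·A⁻²) · (kg·m²·s⁻⁴·A⁻²) · (kg⁻¹·m⁻¹·s²) = kg⁻¹·m·s⁻²·A⁻¹.
Left is kg⁻²·m⁻¹·s²·A; right is kg⁻¹·m·s⁻²·A⁻¹ — different.

No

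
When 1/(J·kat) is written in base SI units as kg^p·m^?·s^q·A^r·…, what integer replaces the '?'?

J = kg·m²·s⁻².
So J⁻¹ = kg⁻¹·m⁻²·s².
kat = s⁻¹·mol.
So kat⁻¹ = s·mol⁻¹.
Combining: J⁻¹·kat⁻¹ = (kg⁻¹·m⁻²·s²) · (s·mol⁻¹) = kg⁻¹·m⁻²·s³·mol⁻¹.
The exponent of m is -2.

-2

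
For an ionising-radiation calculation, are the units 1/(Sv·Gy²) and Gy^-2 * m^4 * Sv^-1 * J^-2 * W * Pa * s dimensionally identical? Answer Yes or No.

Left side:
  Sv = J/kg (equivalent dose = energy per mass),
      = m²·s⁻².
  So Sv⁻¹ = m⁻²·s².
  Gy = J/kg (absorbed dose = energy per mass),
      = m²·s⁻².
  So Gy⁻² = m⁻⁴·s⁴.
  Combining: Sv⁻¹·Gy⁻² = (m⁻²·s²) · (m⁻⁴·s⁴) = m⁻⁶·s⁶.
Right side:
  Gy = m²·s⁻².
  So Gy⁻² = m⁻⁴·s⁴.
  Sv = m²·s⁻².
  So Sv⁻¹ = m⁻²·s².
  J = kg·m²·s⁻².
  So J⁻² = kg⁻²·m⁻⁴·s⁴.
  W = kg·m²·s⁻³.
  Pa = kg·m⁻¹·s⁻².
  Combining: Gy⁻²·m⁴·Sv⁻¹·J⁻²·W·Pa·s = (m⁻⁴·s⁴) · m⁴ · (m⁻²·s²) · (kg⁻²·m⁻⁴·s⁴) · (kg·m²·s⁻³) · (kg·m⁻¹·s⁻²) · s = m⁻⁵·s⁶.
Left is m⁻⁶·s⁶; right is m⁻⁵·s⁶ — different.

No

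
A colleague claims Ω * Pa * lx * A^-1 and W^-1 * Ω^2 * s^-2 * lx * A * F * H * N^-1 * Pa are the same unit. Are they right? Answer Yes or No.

Left side:
  Ω = kg·m²·s⁻³·A⁻².
  Pa = kg·m⁻¹·s⁻².
  lx = m⁻²·cd.
  Combining: Ω·Pa·lx·A⁻¹ = (kg·m²·s⁻³·A⁻²) · (kg·m⁻¹·s⁻²) · (m⁻²·cd) · A⁻¹ = kg²·m⁻¹·s⁻⁵·A⁻³·cd.
Right side:
  W = kg·m²·s⁻³.
  So W⁻¹ = kg⁻¹·m⁻²·s³.
  Ω = kg·m²·s⁻³·A⁻².
  So Ω² = kg²·m⁴·s⁻⁶·A⁻⁴.
  lx = m⁻²·cd.
  F = kg⁻¹·m⁻²·s⁴·A².
  H = kg·m²·s⁻²·A⁻².
  N = kg·m·s⁻².
  So N⁻¹ = kg⁻¹·m⁻¹·s².
  Pa = kg·m⁻¹·s⁻².
  Combining: W⁻¹·Ω²·s⁻²·lx·A·F·H·N⁻¹·Pa = (kg⁻¹·m⁻²·s³) · (kg²·m⁴·s⁻⁶·A⁻⁴) · s⁻² · (m⁻²·cd) · A · (kg⁻¹·m⁻²·s⁴·A²) · (kg·m²·s⁻²·A⁻²) · (kg⁻¹·m⁻¹·s²) · (kg·m⁻¹·s⁻²) = kg·m⁻²·s⁻³·A⁻³·cd.
Left is kg²·m⁻¹·s⁻⁵·A⁻³·cd; right is kg·m⁻²·s⁻³·A⁻³·cd — different.

No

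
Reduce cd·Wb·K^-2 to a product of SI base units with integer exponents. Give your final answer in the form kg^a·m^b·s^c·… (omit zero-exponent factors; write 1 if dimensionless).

Wb = V·s (flux: a volt is a weber per second),
    = kg·m²·s⁻²·A⁻¹.
Combining: cd·Wb·K⁻² = cd · (kg·m²·s⁻²·A⁻¹) · K⁻² = kg·m²·s⁻²·A⁻¹·K⁻²·cd.

kg·m²·s⁻²·A⁻¹·K⁻²·cd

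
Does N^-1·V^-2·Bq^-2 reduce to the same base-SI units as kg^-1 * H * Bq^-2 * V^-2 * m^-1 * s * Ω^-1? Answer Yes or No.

Yes

Left side:
  N = kg·m·s⁻².
  So N⁻¹ = kg⁻¹·m⁻¹·s².
  V = kg·m²·s⁻³·A⁻¹.
  So V⁻² = kg⁻²·m⁻⁴·s⁶·A².
  Bq = s⁻¹.
  So Bq⁻² = s².
  Combining: N⁻¹·V⁻²·Bq⁻² = (kg⁻¹·m⁻¹·s²) · (kg⁻²·m⁻⁴·s⁶·A²) · s² = kg⁻³·m⁻⁵·s¹⁰·A².
Right side:
  H = Wb/A (inductance = flux per current),
      = kg·m²·s⁻²·A⁻².
  Bq = 1/s = s⁻¹ (activity is decays per second).
  So Bq⁻² = s².
  V = W/A (potential = power per current),
      = kg·m²·s⁻³·A⁻¹.
  So V⁻² = kg⁻²·m⁻⁴·s⁶·A².
  Ω = V/A (resistance = voltage per current),
      = kg·m²·s⁻³·A⁻².
  So Ω⁻¹ = kg⁻¹·m⁻²·s³·A².
  Combining: kg⁻¹·H·Bq⁻²·V⁻²·m⁻¹·s·Ω⁻¹ = kg⁻¹ · (kg·m²·s⁻²·A⁻²) · s² · (kg⁻²·m⁻⁴·s⁶·A²) · m⁻¹ · s · (kg⁻¹·m⁻²·s³·A²) = kg⁻³·m⁻⁵·s¹⁰·A².
Both reduce to kg⁻³·m⁻⁵·s¹⁰·A².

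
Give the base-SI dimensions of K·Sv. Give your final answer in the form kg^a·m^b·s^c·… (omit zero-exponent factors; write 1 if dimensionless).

m²·s⁻²·K

Sv = m²·s⁻².
Combining: K·Sv = K · (m²·s⁻²) = m²·s⁻²·K.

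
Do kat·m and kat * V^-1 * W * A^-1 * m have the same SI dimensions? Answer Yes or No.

Yes

Left side:
  kat = mol/s = s⁻¹·mol (catalytic activity).
  Combining: kat·m = (s⁻¹·mol) · m = m·s⁻¹·mol.
Right side:
  kat = mol/s = s⁻¹·mol (catalytic activity).
  V = W/A (potential = power per current),
      = kg·m²·s⁻³·A⁻¹.
  So V⁻¹ = kg⁻¹·m⁻²·s³·A.
  W = J/s (power = energy per time),
      = kg·m²·s⁻³.
  Combining: kat·V⁻¹·W·A⁻¹·m = (s⁻¹·mol) · (kg⁻¹·m⁻²·s³·A) · (kg·m²·s⁻³) · A⁻¹ · m = m·s⁻¹·mol.
Both reduce to m·s⁻¹·mol.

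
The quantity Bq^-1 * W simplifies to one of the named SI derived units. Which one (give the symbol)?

J

Bq = 1/s = s⁻¹ (activity is decays per second).
So Bq⁻¹ = s.
W = J/s (power = energy per time),
    = kg·m²·s⁻³.
Combining: Bq⁻¹·W = s · (kg·m²·s⁻³) = kg·m²·s⁻².
kg·m²·s⁻² is the base-SI form of the joule.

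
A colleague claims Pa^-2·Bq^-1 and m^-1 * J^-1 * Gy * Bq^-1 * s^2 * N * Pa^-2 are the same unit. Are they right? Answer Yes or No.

Left side:
  Pa = N/m² (pressure = force per area),
      = kg·m⁻¹·s⁻².
  So Pa⁻² = kg⁻²·m²·s⁴.
  Bq = 1/s = s⁻¹ (activity is decays per second).
  So Bq⁻¹ = s.
  Combining: Pa⁻²·Bq⁻¹ = (kg⁻²·m²·s⁴) · s = kg⁻²·m²·s⁵.
Right side:
  J = kg·m²·s⁻².
  So J⁻¹ = kg⁻¹·m⁻²·s².
  Gy = m²·s⁻².
  Bq = s⁻¹.
  So Bq⁻¹ = s.
  N = kg·m·s⁻².
  Pa = kg·m⁻¹·s⁻².
  So Pa⁻² = kg⁻²·m²·s⁴.
  Combining: m⁻¹·J⁻¹·Gy·Bq⁻¹·s²·N·Pa⁻² = m⁻¹ · (kg⁻¹·m⁻²·s²) · (m²·s⁻²) · s · s² · (kg·m·s⁻²) · (kg⁻²·m²·s⁴) = kg⁻²·m²·s⁵.
Both reduce to kg⁻²·m²·s⁵.

Yes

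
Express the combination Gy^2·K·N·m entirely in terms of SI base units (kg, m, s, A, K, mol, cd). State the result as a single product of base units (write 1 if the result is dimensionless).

Gy = m²·s⁻².
So Gy² = m⁴·s⁻⁴.
N = kg·m·s⁻².
Combining: Gy²·K·N·m = (m⁴·s⁻⁴) · K · (kg·m·s⁻²) · m = kg·m⁶·s⁻⁶·K.

kg·m⁶·s⁻⁶·K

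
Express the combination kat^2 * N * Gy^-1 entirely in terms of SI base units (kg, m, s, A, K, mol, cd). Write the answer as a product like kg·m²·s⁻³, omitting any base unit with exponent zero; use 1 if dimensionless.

kat = mol/s = s⁻¹·mol (catalytic activity).
So kat² = s⁻²·mol².
N = kg·m/s² = kg·m·s⁻² (force = mass × acceleration).
Gy = J/kg (absorbed dose = energy per mass),
    = m²·s⁻².
So Gy⁻¹ = m⁻²·s².
Combining: kat²·N·Gy⁻¹ = (s⁻²·mol²) · (kg·m·s⁻²) · (m⁻²·s²) = kg·m⁻¹·s⁻²·mol².

kg·m⁻¹·s⁻²·mol²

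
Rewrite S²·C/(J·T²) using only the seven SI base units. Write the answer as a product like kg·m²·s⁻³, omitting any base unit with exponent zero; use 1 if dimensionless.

kg⁻⁵·m⁻⁶·s¹³·A⁷

J = N·m (work = force × distance),
    = kg·m²·s⁻².
So J⁻¹ = kg⁻¹·m⁻²·s².
S = 1/Ω (conductance is reciprocal resistance),
    = kg⁻¹·m⁻²·s³·A².
So S² = kg⁻²·m⁻⁴·s⁶·A⁴.
C = A·s = s·A (charge = current × time).
T = Wb/m² (flux density = flux per area),
    = kg·s⁻²·A⁻¹.
So T⁻² = kg⁻²·s⁴·A².
Combining: J⁻¹·S²·C·T⁻² = (kg⁻¹·m⁻²·s²) · (kg⁻²·m⁻⁴·s⁶·A⁴) · (s·A) · (kg⁻²·s⁴·A²) = kg⁻⁵·m⁻⁶·s¹³·A⁷.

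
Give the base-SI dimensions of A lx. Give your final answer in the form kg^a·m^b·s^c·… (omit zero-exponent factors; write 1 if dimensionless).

m⁻²·A·cd

lx = lm/m² (illuminance = luminous flux per area),
    = m⁻²·cd.
Combining: A·lx = A · (m⁻²·cd) = m⁻²·A·cd.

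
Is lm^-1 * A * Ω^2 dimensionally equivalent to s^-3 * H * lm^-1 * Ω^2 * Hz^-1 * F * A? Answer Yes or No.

Left side:
  lm = cd.
  So lm⁻¹ = cd⁻¹.
  Ω = kg·m²·s⁻³·A⁻².
  So Ω² = kg²·m⁴·s⁻⁶·A⁻⁴.
  Combining: lm⁻¹·A·Ω² = cd⁻¹ · A · (kg²·m⁴·s⁻⁶·A⁻⁴) = kg²·m⁴·s⁻⁶·A⁻³·cd⁻¹.
Right side:
  H = Wb/A (inductance = flux per current),
      = kg·m²·s⁻²·A⁻².
  lm = cd·sr = cd (luminous flux; sr is dimensionless).
  So lm⁻¹ = cd⁻¹.
  Ω = V/A (resistance = voltage per current),
      = kg·m²·s⁻³·A⁻².
  So Ω² = kg²·m⁴·s⁻⁶·A⁻⁴.
  Hz = 1/s = s⁻¹ (frequency is cycles per second).
  So Hz⁻¹ = s.
  F = C/V (capacitance = charge per voltage),
      = A·s/(kg·m²·s⁻³·A⁻¹) (substituting C and V),
      = kg⁻¹·m⁻²·s⁴·A².
  Combining: s⁻³·H·lm⁻¹·Ω²·Hz⁻¹·F·A = s⁻³ · (kg·m²·s⁻²·A⁻²) · cd⁻¹ · (kg²·m⁴·s⁻⁶·A⁻⁴) · s · (kg⁻¹·m⁻²·s⁴·A²) · A = kg²·m⁴·s⁻⁶·A⁻³·cd⁻¹.
Both reduce to kg²·m⁴·s⁻⁶·A⁻³·cd⁻¹.

Yes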